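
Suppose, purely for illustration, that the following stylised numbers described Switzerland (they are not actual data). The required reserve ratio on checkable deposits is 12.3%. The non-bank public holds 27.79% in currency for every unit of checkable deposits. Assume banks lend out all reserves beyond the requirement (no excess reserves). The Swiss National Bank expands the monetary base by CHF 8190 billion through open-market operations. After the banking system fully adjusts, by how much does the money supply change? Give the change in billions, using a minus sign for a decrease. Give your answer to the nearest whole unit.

CHF 26106 billion

The money multiplier is m = (1 + c) / (rr + c) = (1 + 0.2779) / (0.123 + 0.2779) ≈ 3.18758.
The purchase adds 8190 billion of base, so ΔM = m × ΔMB = 3.18758 × (+8190) = 26106.2802 billion.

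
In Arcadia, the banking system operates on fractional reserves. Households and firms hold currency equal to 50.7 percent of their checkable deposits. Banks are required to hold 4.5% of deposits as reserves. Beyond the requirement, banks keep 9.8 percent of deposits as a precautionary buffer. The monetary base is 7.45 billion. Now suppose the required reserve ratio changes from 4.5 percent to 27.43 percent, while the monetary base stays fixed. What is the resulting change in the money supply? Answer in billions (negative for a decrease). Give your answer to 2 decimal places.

Initially m₁ = (1 + 0.507) / (0.045 + 0.098 + 0.507) ≈ 2.3185, so M₁ = 2.3185 × 7.45 ≈ 17.2728 billion.
After the change m₂ = (1 + 0.507) / (0.2743 + 0.098 + 0.507) ≈ 1.7139, so M₂ = 1.7139 × 7.45 ≈ 12.7686 billion.
ΔM = M₂ − M₁ = 12.7686 − 17.2728 = -4.5042 billion.

-4.50 billion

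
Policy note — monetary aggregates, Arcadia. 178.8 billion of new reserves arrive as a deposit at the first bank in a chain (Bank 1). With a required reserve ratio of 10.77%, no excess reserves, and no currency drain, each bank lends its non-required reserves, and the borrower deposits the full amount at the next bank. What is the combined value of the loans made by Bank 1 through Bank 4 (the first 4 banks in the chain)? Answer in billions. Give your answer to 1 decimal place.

542.3 billion

Bank i lends (1 − rr)^i of the original deposit: Bank 1 lends 178.8·0.8923 ≈ 159.5432, Bank 2 lends 178.8·0.8923² ≈ 142.3604, and so on.
Summing a geometric series: total = 178.8·[0.8923·(1 − 0.8923^4) / (1 − 0.8923)] ≈ 542.2792 billion.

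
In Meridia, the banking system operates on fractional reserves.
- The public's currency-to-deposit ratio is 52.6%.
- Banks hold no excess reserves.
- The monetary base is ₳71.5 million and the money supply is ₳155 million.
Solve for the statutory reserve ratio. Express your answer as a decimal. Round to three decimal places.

Using m = M/MB = 155/71.5 ≈ 2.167832. Since m = (1 + c)/(c + rr + e), the denominator satisfies c + rr + e = (1 + c)/m = (1 + 0.526) / 2.167832 ≈ 0.703929.
With c = 0.526 and e = 0, the statutory reserve ratio is 0.703929 − 0.526 − 0 = 0.177929.

0.178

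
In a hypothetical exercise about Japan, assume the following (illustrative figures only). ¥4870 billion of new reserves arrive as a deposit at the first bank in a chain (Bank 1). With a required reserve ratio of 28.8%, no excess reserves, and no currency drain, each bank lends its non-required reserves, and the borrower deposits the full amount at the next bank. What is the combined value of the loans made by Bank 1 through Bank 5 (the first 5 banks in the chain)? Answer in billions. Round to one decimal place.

Bank i lends (1 − rr)^i of the original deposit: Bank 1 lends 4870·0.7120 = 3467.4400, Bank 2 lends 4870·0.7120² ≈ 2468.8173, and so on.
Summing a geometric series: total = 4870·[0.7120·(1 − 0.7120^5) / (1 − 0.7120)] ≈ 9836.7124 billion.

¥9836.7 billion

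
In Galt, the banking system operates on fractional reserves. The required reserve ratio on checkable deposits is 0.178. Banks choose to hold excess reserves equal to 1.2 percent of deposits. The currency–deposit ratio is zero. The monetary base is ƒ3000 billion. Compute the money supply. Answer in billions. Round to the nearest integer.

ƒ15789 billion

The money multiplier is m = 1 / (rr + e) = 1 / (0.178 + 0.012) ≈ 5.26316.
So M = m × MB = 5.26316 × 3000 = 15789.48 billion.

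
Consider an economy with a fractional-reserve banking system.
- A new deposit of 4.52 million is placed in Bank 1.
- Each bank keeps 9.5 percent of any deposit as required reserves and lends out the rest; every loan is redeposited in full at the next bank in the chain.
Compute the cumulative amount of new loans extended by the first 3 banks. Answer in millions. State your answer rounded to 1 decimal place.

Bank i lends (1 − rr)^i of the original deposit: Bank 1 lends 4.52·0.9050 = 4.0906, Bank 2 lends 4.52·0.9050² ≈ 3.7020, and so on.
Summing a geometric series: total = 4.52·[0.9050·(1 − 0.9050^3) / (1 − 0.9050)] ≈ 11.1429 million.

11.1 million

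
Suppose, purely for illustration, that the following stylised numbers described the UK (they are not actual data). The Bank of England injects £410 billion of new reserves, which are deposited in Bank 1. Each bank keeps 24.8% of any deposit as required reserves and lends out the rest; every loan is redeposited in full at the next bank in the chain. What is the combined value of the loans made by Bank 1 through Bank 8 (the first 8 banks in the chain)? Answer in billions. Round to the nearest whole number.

£1116 billion

Bank i lends (1 − rr)^i of the original deposit: Bank 1 lends 410·0.7520 = 308.3200, Bank 2 lends 410·0.7520² ≈ 231.8566, and so on.
Summing a geometric series: total = 410·[0.7520·(1 − 0.7520^8) / (1 − 0.7520)] ≈ 1116.0827 billion.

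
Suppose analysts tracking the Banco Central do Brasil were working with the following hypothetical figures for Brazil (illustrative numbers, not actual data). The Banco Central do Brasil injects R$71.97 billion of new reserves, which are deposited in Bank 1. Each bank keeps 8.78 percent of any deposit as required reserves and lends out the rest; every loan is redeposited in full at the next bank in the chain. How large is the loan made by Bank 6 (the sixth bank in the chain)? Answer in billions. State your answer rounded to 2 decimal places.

Each bank lends a fraction (1 − rr) = 0.9122 of the deposit it receives, so Bank 6 receives 71.97·0.9122^5 and lends 71.97·0.9122^6 ≈ 41.4660 billion.

R$41.47 billion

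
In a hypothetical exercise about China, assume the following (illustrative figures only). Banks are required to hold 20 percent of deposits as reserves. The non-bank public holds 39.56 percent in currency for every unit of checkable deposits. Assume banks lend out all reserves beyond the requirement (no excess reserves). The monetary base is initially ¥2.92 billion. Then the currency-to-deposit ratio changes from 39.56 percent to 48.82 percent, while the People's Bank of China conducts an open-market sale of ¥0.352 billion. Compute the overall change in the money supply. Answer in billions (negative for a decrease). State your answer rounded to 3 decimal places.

-1.289 billion

Before: m₁ = (1 + 0.3956) / (0.2 + 0.3956) ≈ 2.34318, MB₁ = 2.92, so M₁ = 2.34318 × 2.92 ≈ 6.8421 billion.
After: m₂ = (1 + 0.4882) / (0.2 + 0.4882) ≈ 2.16245, MB₂ = 2.92 − 0.352 = 2.568, so M₂ = 2.16245 × 2.568 ≈ 5.5532 billion.
ΔM = M₂ − M₁ = 5.5532 − 6.8421 = -1.2889 billion.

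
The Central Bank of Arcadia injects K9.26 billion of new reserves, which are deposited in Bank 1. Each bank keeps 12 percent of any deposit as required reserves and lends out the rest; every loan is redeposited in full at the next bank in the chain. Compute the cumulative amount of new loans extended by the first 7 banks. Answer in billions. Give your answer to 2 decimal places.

Bank i lends (1 − rr)^i of the original deposit: Bank 1 lends 9.26·0.8800 = 8.1488, Bank 2 lends 9.26·0.8800² ≈ 7.1709, and so on.
Summing a geometric series: total = 9.26·[0.8800·(1 − 0.8800^7) / (1 − 0.8800)] ≈ 40.1549 billion.

K40.15 billion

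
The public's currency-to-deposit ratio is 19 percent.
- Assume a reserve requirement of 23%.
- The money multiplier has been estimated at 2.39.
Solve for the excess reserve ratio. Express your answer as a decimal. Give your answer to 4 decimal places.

0.0779

Using m = 2.39. Since m = (1 + c)/(c + rr + e), the denominator satisfies c + rr + e = (1 + c)/m = (1 + 0.19) / 2.39 ≈ 0.497908.
With c = 0.19 and rr = 0.23, the excess reserve ratio is 0.497908 − 0.19 − 0.23 = 0.077908.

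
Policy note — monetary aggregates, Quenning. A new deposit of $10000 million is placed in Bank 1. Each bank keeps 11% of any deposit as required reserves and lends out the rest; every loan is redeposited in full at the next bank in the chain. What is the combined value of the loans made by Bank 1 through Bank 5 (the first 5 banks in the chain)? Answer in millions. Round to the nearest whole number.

Bank i lends (1 − rr)^i of the original deposit: Bank 1 lends 10000·0.8900 = 8900.0000, Bank 2 lends 10000·0.8900² = 7921.0000, and so on.
Summing a geometric series: total = 10000·[0.8900·(1 − 0.8900^5) / (1 − 0.8900)] ≈ 35728.9735 million.

$35729 million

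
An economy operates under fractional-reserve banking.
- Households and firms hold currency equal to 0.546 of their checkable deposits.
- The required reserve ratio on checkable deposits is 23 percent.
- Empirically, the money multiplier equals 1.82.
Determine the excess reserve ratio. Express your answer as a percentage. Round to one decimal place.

Using m = 1.82. Since m = (1 + c)/(c + rr + e), the denominator satisfies c + rr + e = (1 + c)/m = (1 + 0.546) / 1.82 ≈ 0.849451.
With c = 0.546 and rr = 0.23, the excess reserve ratio is 0.849451 − 0.546 − 0.23 = 0.073451.

7.3%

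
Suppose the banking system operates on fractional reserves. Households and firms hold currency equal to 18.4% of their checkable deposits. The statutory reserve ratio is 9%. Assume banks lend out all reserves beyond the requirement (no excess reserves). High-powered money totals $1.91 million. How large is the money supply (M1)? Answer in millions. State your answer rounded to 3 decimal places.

$8.253 million

The money multiplier is m = (1 + c) / (rr + c) = (1 + 0.184) / (0.09 + 0.184) ≈ 4.32117.
So M = m × MB = 4.32117 × 1.91 ≈ 8.2534 million.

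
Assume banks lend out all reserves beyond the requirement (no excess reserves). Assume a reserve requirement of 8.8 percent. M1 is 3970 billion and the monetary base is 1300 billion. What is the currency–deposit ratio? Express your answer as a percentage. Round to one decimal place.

35.6%

Using m = M/MB = 3970/1300 ≈ 3.053846. From m = (1 + c)/(c + rr + e), rearranging gives 1 + c = m·(c + rr + e), so c·(1 − m) = m·(rr + e) − 1.
Hence c = [m·(rr + e) − 1]/(1 − m) = [3.053846 × (0.088 + 0) − 1] / (1 − 3.053846) ≈ 0.356045.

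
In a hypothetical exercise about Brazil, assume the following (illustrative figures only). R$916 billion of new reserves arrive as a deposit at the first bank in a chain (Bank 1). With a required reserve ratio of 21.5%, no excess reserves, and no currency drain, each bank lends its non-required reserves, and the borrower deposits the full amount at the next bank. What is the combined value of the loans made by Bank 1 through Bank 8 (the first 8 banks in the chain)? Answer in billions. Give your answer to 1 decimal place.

R$2862.2 billion

Bank i lends (1 − rr)^i of the original deposit: Bank 1 lends 916·0.7850 = 719.0600, Bank 2 lends 916·0.7850² = 564.4621, and so on.
Summing a geometric series: total = 916·[0.7850·(1 − 0.7850^8) / (1 − 0.7850)] ≈ 2862.2021 billion.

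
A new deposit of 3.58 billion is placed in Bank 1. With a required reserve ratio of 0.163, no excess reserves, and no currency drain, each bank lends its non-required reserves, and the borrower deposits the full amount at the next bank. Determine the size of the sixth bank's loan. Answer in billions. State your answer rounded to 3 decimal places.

1.231 billion

Each bank lends a fraction (1 − rr) = 0.8370 of the deposit it receives, so Bank 6 receives 3.58·0.8370^5 and lends 3.58·0.8370^6 ≈ 1.2309 billion.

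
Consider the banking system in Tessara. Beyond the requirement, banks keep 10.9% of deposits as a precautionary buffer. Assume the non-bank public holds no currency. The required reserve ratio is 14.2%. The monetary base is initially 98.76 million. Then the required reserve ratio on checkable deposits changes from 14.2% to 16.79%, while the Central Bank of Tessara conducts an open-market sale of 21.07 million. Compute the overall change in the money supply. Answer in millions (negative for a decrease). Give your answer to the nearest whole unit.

-113 million

Before: m₁ = 1 / (0.142 + 0.109) ≈ 3.9841, MB₁ = 98.76, so M₁ = 3.9841 × 98.76 ≈ 393.4697 million.
After: m₂ = 1 / (0.1679 + 0.109) ≈ 3.6114, MB₂ = 98.76 − 21.07 = 77.69, so M₂ = 3.6114 × 77.69 ≈ 280.5697 million.
ΔM = M₂ − M₁ = 280.5697 − 393.4697 = -112.9 million.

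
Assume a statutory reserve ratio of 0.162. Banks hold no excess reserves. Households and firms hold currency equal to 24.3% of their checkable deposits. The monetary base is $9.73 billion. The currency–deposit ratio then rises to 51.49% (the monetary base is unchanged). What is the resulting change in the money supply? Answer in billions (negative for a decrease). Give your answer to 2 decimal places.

-8.09 billion

Initially m₁ = (1 + 0.243) / (0.162 + 0.243) ≈ 3.0691, so M₁ = 3.0691 × 9.73 ≈ 29.8623 billion.
After the change m₂ = (1 + 0.5149) / (0.162 + 0.5149) ≈ 2.2380, so M₂ = 2.2380 × 9.73 ≈ 21.7757 billion.
ΔM = M₂ − M₁ = 21.7757 − 29.8623 = -8.0866 billion.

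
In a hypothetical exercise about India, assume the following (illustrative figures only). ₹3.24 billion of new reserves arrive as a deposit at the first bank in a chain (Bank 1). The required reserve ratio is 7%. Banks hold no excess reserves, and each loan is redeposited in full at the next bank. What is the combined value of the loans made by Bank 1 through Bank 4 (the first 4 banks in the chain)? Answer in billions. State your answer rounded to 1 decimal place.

Bank i lends (1 − rr)^i of the original deposit: Bank 1 lends 3.24·0.9300 = 3.0132, Bank 2 lends 3.24·0.9300² ≈ 2.8023, and so on.
Summing a geometric series: total = 3.24·[0.9300·(1 − 0.9300^4) / (1 − 0.9300)] ≈ 10.8453 billion.

₹10.8 billion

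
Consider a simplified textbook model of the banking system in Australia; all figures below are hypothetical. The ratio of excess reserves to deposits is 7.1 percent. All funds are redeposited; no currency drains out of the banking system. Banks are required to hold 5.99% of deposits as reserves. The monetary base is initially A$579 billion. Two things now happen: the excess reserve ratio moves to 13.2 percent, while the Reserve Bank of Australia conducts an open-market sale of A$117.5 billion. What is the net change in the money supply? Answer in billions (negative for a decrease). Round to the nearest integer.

Before: m₁ = 1 / (0.0599 + 0.071) ≈ 7.6394, MB₁ = 579, so M₁ = 7.6394 × 579 = 4423.2126 billion.
After: m₂ = 1 / (0.0599 + 0.132) ≈ 5.2110, MB₂ = 579 − 117.5 = 461.5, so M₂ = 5.2110 × 461.5 = 2404.8765 billion.
ΔM = M₂ − M₁ = 2404.8765 − 4423.2126 = -2018.3361 billion.

-2018 billion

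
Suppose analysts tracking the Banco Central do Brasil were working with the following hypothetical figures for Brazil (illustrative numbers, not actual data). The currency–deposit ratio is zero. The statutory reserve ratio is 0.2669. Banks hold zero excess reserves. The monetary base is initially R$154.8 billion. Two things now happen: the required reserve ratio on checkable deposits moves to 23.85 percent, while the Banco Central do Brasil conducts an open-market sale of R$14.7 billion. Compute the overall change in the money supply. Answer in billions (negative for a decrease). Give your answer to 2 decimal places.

R$7.43 billion

Before: m₁ = 1 / (0.2669) ≈ 3.746722, MB₁ = 154.8, so M₁ = 3.746722 × 154.8 ≈ 579.9926 billion.
After: m₂ = 1 / (0.2385) ≈ 4.192872, MB₂ = 154.8 − 14.7 = 140.1, so M₂ = 4.192872 × 140.1 ≈ 587.4214 billion.
ΔM = M₂ − M₁ = 587.4214 − 579.9926 = 7.4288 billion.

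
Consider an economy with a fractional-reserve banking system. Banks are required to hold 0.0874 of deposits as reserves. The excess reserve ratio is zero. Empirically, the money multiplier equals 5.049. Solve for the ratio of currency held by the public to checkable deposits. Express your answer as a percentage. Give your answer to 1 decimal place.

13.8%

Using m = 5.049. From m = (1 + c)/(c + rr + e), rearranging gives 1 + c = m·(c + rr + e), so c·(1 − m) = m·(rr + e) − 1.
Hence c = [m·(rr + e) − 1]/(1 − m) = [5.049 × (0.0874 + 0) − 1] / (1 − 5.049) ≈ 0.137989.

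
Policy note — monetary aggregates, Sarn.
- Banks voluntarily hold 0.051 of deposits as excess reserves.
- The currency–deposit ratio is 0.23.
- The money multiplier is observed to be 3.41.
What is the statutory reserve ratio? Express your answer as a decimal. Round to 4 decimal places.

Using m = 3.41. Since m = (1 + c)/(c + rr + e), the denominator satisfies c + rr + e = (1 + c)/m = (1 + 0.23) / 3.41 ≈ 0.360704.
With c = 0.23 and e = 0.051, the statutory reserve ratio is 0.360704 − 0.23 − 0.051 = 0.079704.

0.0797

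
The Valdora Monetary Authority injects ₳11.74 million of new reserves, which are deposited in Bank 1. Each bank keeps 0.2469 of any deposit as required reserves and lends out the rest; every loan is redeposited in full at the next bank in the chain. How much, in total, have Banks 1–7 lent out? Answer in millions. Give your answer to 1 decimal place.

Bank i lends (1 − rr)^i of the original deposit: Bank 1 lends 11.74·0.7531 ≈ 8.8414, Bank 2 lends 11.74·0.7531² ≈ 6.6585, and so on.
Summing a geometric series: total = 11.74·[0.7531·(1 − 0.7531^7) / (1 − 0.7531)] ≈ 30.8896 million.

₳30.9 million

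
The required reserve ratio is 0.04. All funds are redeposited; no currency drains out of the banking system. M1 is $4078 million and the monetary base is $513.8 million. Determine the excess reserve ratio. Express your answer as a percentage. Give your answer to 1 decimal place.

8.6%

Using m = M/MB = 4078/513.8 ≈ 7.936940. Since m = (1 + c)/(c + rr + e), the denominator satisfies c + rr + e = (1 + c)/m = (1 + 0) / 7.936940 ≈ 0.125993.
With c = 0 and rr = 0.04, the excess reserve ratio is 0.125993 − 0 − 0.04 = 0.085993.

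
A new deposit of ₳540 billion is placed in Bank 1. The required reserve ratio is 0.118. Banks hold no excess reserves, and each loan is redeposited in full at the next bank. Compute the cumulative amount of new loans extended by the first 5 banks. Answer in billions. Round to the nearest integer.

Bank i lends (1 − rr)^i of the original deposit: Bank 1 lends 540·0.8820 = 476.2800, Bank 2 lends 540·0.8820² ≈ 420.0790, and so on.
Summing a geometric series: total = 540·[0.8820·(1 − 0.8820^5) / (1 − 0.8820)] ≈ 1881.8865 billion.

₳1882 billion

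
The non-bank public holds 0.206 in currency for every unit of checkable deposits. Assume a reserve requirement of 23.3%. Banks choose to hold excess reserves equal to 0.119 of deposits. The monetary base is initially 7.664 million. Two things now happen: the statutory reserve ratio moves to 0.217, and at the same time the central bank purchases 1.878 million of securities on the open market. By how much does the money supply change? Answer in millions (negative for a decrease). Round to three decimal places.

Before: m₁ = (1 + 0.206) / (0.233 + 0.119 + 0.206) ≈ 2.16129, MB₁ = 7.664, so M₁ = 2.16129 × 7.664 ≈ 16.5641 million.
After: m₂ = (1 + 0.206) / (0.217 + 0.119 + 0.206) ≈ 2.22509, MB₂ = 7.664 + 1.878 = 9.542, so M₂ = 2.22509 × 9.542 ≈ 21.2318 million.
ΔM = M₂ − M₁ = 21.2318 − 16.5641 = 4.6677 million.

4.668 million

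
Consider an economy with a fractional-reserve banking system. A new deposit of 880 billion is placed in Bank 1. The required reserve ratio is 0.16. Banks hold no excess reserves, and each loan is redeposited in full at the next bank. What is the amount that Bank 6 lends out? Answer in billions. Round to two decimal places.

Each bank lends a fraction (1 − rr) = 0.8400 of the deposit it receives, so Bank 6 receives 880·0.8400^5 and lends 880·0.8400^6 ≈ 309.1423 billion.

309.14 billion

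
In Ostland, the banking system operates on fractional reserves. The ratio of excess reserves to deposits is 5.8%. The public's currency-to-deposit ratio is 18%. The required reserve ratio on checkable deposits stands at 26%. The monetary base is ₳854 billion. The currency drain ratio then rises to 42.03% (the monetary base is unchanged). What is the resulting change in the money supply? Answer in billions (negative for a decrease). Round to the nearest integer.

-381 billion

Initially m₁ = (1 + 0.18) / (0.26 + 0.058 + 0.18) ≈ 2.3695, so M₁ = 2.3695 × 854 = 2023.553 billion.
After the change m₂ = (1 + 0.4203) / (0.26 + 0.058 + 0.4203) ≈ 1.9237, so M₂ = 1.9237 × 854 = 1642.8398 billion.
ΔM = M₂ − M₁ = 1642.8398 − 2023.553 = -380.7132 billion.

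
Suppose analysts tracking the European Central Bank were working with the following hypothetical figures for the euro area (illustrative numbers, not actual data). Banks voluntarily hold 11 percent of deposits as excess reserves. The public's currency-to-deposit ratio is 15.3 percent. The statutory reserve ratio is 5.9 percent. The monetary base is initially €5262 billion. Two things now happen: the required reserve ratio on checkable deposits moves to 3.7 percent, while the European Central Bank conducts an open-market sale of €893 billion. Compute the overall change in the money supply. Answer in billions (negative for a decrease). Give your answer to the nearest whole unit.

Before: m₁ = (1 + 0.153) / (0.059 + 0.11 + 0.153) ≈ 3.58075, MB₁ = 5262, so M₁ = 3.58075 × 5262 = 18841.9065 billion.
After: m₂ = (1 + 0.153) / (0.037 + 0.11 + 0.153) ≈ 3.84333, MB₂ = 5262 − 893 = 4369, so M₂ = 3.84333 × 4369 ≈ 16791.5088 billion.
ΔM = M₂ − M₁ = 16791.5088 − 18841.9065 = -2050.3977 billion.

-2050 billion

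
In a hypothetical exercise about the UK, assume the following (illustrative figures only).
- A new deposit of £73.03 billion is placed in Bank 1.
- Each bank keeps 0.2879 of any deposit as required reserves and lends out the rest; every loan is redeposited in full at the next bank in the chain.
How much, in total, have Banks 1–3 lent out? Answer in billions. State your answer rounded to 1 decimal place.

Bank i lends (1 − rr)^i of the original deposit: Bank 1 lends 73.03·0.7121 ≈ 52.0047, Bank 2 lends 73.03·0.7121² ≈ 37.0325, and so on.
Summing a geometric series: total = 73.03·[0.7121·(1 − 0.7121^3) / (1 − 0.7121)] ≈ 115.4080 billion.

£115.4 billion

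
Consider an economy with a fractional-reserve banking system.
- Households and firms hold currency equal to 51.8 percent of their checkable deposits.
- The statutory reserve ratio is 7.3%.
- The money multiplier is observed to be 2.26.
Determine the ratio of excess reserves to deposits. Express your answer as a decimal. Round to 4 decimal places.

0.0807

Using m = 2.26. Since m = (1 + c)/(c + rr + e), the denominator satisfies c + rr + e = (1 + c)/m = (1 + 0.518) / 2.26 ≈ 0.671681.
With c = 0.518 and rr = 0.073, the ratio of excess reserves to deposits is 0.671681 − 0.518 − 0.073 = 0.080681.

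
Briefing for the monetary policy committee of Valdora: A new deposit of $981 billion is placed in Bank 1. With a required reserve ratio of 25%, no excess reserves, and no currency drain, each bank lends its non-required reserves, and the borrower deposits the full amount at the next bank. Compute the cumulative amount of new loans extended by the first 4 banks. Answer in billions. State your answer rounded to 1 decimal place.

$2011.8 billion

Bank i lends (1 − rr)^i of the original deposit: Bank 1 lends 981·0.7500 = 735.7500, Bank 2 lends 981·0.7500² = 551.8125, and so on.
Summing a geometric series: total = 981·[0.7500·(1 − 0.7500^4) / (1 − 0.7500)] ≈ 2011.8164 billion.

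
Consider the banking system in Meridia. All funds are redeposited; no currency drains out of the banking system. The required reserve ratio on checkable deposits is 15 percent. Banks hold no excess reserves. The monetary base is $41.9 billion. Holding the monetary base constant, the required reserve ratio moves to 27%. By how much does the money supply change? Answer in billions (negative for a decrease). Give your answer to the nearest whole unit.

-124 billion

Initially m₁ = 1 / (0.15) ≈ 6.6667, so M₁ = 6.6667 × 41.9 ≈ 279.3347 billion.
After the change m₂ = 1 / (0.27) ≈ 3.7037, so M₂ = 3.7037 × 41.9 ≈ 155.185 billion.
ΔM = M₂ − M₁ = 155.185 − 279.3347 = -124.1497 billion.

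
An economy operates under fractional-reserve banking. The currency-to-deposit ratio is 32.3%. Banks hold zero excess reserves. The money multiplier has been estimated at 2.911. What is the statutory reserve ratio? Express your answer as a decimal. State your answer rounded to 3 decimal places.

0.131

Using m = 2.911. Since m = (1 + c)/(c + rr + e), the denominator satisfies c + rr + e = (1 + c)/m = (1 + 0.323) / 2.911 ≈ 0.454483.
With c = 0.323 and e = 0, the statutory reserve ratio is 0.454483 − 0.323 − 0 = 0.131483.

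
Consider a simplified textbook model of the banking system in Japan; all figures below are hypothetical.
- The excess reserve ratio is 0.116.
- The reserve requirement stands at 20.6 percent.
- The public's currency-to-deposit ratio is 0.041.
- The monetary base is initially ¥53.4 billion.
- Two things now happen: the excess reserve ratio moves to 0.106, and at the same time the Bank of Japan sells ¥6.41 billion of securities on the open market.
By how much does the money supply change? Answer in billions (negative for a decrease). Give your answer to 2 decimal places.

-14.56 billion

Before: m₁ = (1 + 0.041) / (0.206 + 0.116 + 0.041) ≈ 2.86777, MB₁ = 53.4, so M₁ = 2.86777 × 53.4 ≈ 153.1389 billion.
After: m₂ = (1 + 0.041) / (0.206 + 0.106 + 0.041) ≈ 2.94901, MB₂ = 53.4 − 6.41 = 46.99, so M₂ = 2.94901 × 46.99 ≈ 138.574 billion.
ΔM = M₂ − M₁ = 138.574 − 153.1389 = -14.5649 billion.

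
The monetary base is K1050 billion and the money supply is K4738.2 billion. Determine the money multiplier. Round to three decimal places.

The money multiplier is m = M / MB = 4738.2 / 1050 ≈ 4.51257.

4.513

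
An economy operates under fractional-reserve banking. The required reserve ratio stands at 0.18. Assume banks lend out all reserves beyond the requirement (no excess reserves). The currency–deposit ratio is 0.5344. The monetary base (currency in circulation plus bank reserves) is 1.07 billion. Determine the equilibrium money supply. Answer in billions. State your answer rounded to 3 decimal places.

The money multiplier is m = (1 + c) / (rr + c) = (1 + 0.5344) / (0.18 + 0.5344) ≈ 2.14782.
So M = m × MB = 2.14782 × 1.07 ≈ 2.2982 billion.

2.298 billion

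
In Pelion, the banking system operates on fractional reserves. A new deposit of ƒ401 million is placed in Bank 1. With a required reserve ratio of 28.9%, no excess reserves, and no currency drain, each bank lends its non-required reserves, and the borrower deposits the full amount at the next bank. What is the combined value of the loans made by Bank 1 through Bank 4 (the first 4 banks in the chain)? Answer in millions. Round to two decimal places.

Bank i lends (1 − rr)^i of the original deposit: Bank 1 lends 401·0.7110 = 285.1110, Bank 2 lends 401·0.7110² ≈ 202.7139, and so on.
Summing a geometric series: total = 401·[0.7110·(1 − 0.7110^4) / (1 − 0.7110)] ≈ 734.4307 million.

ƒ734.43 million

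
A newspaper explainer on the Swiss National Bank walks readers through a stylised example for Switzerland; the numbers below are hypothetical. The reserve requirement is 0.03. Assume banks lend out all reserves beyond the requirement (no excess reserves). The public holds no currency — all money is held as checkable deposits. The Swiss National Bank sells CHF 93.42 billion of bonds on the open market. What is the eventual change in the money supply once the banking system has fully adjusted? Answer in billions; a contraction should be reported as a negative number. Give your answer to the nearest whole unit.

The simple money multiplier is m = 1/rr = 1/0.03 ≈ 33.3333.
An open-market sale reduces the monetary base by 93.42 billion, so ΔM = m × ΔMB = 33.3333 × (−93.42) ≈ -3113.9969 billion.

-3114 billion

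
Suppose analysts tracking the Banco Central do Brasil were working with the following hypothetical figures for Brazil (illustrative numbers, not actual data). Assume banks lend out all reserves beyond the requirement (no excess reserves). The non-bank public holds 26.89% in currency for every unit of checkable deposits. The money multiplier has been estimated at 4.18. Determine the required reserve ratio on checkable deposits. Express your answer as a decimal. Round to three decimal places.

0.035

Using m = 4.18. Since m = (1 + c)/(c + rr + e), the denominator satisfies c + rr + e = (1 + c)/m = (1 + 0.2689) / 4.18 ≈ 0.303565.
With c = 0.2689 and e = 0, the required reserve ratio on checkable deposits is 0.303565 − 0.2689 − 0 = 0.034665.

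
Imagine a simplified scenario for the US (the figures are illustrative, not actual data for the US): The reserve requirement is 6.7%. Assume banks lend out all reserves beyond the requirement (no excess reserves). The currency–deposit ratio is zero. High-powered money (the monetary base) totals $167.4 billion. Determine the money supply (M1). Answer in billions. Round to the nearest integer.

With no currency drain or excess reserves, the money multiplier is m = 1/rr = 1/0.067 ≈ 14.9254.
Money supply M = m × MB = 14.9254 × 167.4 ≈ 2498.512 billion.

$2499 billion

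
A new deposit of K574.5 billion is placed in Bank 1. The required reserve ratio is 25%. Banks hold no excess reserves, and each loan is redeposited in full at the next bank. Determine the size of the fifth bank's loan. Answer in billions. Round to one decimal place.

Each bank lends a fraction (1 − rr) = 0.7500 of the deposit it receives, so Bank 5 receives 574.5·0.7500^4 and lends 574.5·0.7500^5 ≈ 136.3315 billion.

K136.3 billion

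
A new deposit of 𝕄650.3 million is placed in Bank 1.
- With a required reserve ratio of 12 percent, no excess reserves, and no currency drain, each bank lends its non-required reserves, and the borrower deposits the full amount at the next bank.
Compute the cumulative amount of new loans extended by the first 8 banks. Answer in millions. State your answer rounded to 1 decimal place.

Bank i lends (1 − rr)^i of the original deposit: Bank 1 lends 650.3·0.8800 = 572.2640, Bank 2 lends 650.3·0.8800² ≈ 503.5923, and so on.
Summing a geometric series: total = 650.3·[0.8800·(1 − 0.8800^8) / (1 − 0.8800)] ≈ 3053.8176 million.

𝕄3053.8 million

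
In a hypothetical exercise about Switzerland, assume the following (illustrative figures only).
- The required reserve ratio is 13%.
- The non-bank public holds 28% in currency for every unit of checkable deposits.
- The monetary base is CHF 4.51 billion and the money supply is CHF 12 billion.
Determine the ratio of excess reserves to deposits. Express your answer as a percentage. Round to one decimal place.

Using m = M/MB = 12/4.51 ≈ 2.660754. Since m = (1 + c)/(c + rr + e), the denominator satisfies c + rr + e = (1 + c)/m = (1 + 0.28) / 2.660754 ≈ 0.481067.
With c = 0.28 and rr = 0.13, the ratio of excess reserves to deposits is 0.481067 − 0.28 − 0.13 = 0.071067.

7.1%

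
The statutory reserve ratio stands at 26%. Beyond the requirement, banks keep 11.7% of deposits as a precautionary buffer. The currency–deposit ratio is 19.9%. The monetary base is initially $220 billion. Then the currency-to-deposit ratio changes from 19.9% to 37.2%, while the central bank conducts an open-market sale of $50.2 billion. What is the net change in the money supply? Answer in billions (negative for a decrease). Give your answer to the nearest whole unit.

-147 billion

Before: m₁ = (1 + 0.199) / (0.26 + 0.117 + 0.199) ≈ 2.0816, MB₁ = 220, so M₁ = 2.0816 × 220 = 457.952 billion.
After: m₂ = (1 + 0.372) / (0.26 + 0.117 + 0.372) ≈ 1.8318, MB₂ = 220 − 50.2 = 169.8, so M₂ = 1.8318 × 169.8 ≈ 311.0396 billion.
ΔM = M₂ − M₁ = 311.0396 − 457.952 = -146.9124 billion.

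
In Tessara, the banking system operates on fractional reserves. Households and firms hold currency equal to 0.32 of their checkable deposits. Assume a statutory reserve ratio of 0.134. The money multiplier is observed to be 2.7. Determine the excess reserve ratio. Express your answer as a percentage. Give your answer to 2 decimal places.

3.49%

Using m = 2.7. Since m = (1 + c)/(c + rr + e), the denominator satisfies c + rr + e = (1 + c)/m = (1 + 0.32) / 2.7 ≈ 0.488889.
With c = 0.32 and rr = 0.134, the excess reserve ratio is 0.488889 − 0.32 − 0.134 = 0.034889.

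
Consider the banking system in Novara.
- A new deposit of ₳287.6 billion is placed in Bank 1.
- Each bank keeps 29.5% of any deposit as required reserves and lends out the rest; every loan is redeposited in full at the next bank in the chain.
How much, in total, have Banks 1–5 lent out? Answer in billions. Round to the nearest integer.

₳568 billion

Bank i lends (1 − rr)^i of the original deposit: Bank 1 lends 287.6·0.7050 = 202.7580, Bank 2 lends 287.6·0.7050² ≈ 142.9444, and so on.
Summing a geometric series: total = 287.6·[0.7050·(1 − 0.7050^5) / (1 − 0.7050)] ≈ 567.6132 billion.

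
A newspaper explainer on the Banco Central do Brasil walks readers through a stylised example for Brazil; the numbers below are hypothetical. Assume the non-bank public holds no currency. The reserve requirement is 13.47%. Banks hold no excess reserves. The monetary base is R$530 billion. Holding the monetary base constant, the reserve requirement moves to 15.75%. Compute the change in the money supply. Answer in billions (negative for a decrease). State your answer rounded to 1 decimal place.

-569.6 billion

Initially m₁ = 1 / (0.1347) ≈ 7.42390, so M₁ = 7.42390 × 530 = 3934.667 billion.
After the change m₂ = 1 / (0.1575) ≈ 6.34921, so M₂ = 6.34921 × 530 = 3365.0813 billion.
ΔM = M₂ − M₁ = 3365.0813 − 3934.667 = -569.5857 billion.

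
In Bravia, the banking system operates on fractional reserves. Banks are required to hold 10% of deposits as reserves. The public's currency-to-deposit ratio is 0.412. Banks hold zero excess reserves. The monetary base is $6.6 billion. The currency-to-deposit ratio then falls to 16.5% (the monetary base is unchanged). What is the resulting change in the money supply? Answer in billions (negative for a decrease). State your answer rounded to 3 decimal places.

Initially m₁ = (1 + 0.412) / (0.1 + 0.412) ≈ 2.75781, so M₁ = 2.75781 × 6.6 ≈ 18.2015 billion.
After the change m₂ = (1 + 0.165) / (0.1 + 0.165) ≈ 4.39623, so M₂ = 4.39623 × 6.6 ≈ 29.0151 billion.
ΔM = M₂ − M₁ = 29.0151 − 18.2015 = 10.8136 billion.

$10.814 billion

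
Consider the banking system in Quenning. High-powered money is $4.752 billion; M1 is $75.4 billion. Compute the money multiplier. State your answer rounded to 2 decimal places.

15.87

The money multiplier is m = M / MB = 75.4 / 4.752 ≈ 15.86700.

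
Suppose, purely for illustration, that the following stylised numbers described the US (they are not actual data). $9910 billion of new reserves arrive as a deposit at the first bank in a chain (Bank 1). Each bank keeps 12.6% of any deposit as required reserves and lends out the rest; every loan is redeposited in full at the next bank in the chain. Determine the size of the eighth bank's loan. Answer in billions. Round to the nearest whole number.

$3374 billion

Each bank lends a fraction (1 − rr) = 0.8740 of the deposit it receives, so Bank 8 receives 9910·0.8740^7 and lends 9910·0.8740^8 ≈ 3374.1557 billion.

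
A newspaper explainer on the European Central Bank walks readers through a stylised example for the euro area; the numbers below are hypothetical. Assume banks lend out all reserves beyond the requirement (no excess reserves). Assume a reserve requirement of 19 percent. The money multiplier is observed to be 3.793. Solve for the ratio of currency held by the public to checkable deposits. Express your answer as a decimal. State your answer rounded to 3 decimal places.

0.100

Using m = 3.793. From m = (1 + c)/(c + rr + e), rearranging gives 1 + c = m·(c + rr + e), so c·(1 − m) = m·(rr + e) − 1.
Hence c = [m·(rr + e) − 1]/(1 − m) = [3.793 × (0.19 + 0) − 1] / (1 − 3.793) ≈ 0.100011.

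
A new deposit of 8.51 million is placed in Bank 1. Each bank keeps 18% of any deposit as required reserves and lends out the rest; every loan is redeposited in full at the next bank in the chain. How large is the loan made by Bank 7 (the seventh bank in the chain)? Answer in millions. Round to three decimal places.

Each bank lends a fraction (1 − rr) = 0.8200 of the deposit it receives, so Bank 7 receives 8.51·0.8200^6 and lends 8.51·0.8200^7 ≈ 2.1214 million.

2.121 million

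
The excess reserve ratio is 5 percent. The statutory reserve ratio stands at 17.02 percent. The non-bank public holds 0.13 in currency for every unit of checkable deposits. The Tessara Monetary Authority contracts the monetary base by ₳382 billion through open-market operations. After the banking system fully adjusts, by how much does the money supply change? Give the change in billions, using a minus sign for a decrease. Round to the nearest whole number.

The money multiplier is m = (1 + c) / (rr + e + c) = (1 + 0.13) / (0.1702 + 0.05 + 0.13) ≈ 3.2267.
The sale removes 382 billion of base, so ΔM = m × ΔMB = 3.2267 × (−382) = -1232.5994 billion.

-1233 billion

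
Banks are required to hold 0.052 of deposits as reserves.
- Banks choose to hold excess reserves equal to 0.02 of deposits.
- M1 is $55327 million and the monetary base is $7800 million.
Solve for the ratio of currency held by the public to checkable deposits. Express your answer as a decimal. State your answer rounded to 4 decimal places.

Using m = M/MB = 55327/7800 ≈ 7.093205. From m = (1 + c)/(c + rr + e), rearranging gives 1 + c = m·(c + rr + e), so c·(1 − m) = m·(rr + e) − 1.
Hence c = [m·(rr + e) − 1]/(1 − m) = [7.093205 × (0.052 + 0.02) − 1] / (1 − 7.093205) ≈ 0.080301.

0.0803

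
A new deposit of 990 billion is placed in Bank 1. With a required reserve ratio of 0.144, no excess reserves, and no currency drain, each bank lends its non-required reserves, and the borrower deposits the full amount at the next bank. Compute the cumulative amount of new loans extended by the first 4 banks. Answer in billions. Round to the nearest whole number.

2725 billion

Bank i lends (1 − rr)^i of the original deposit: Bank 1 lends 990·0.8560 = 847.4400, Bank 2 lends 990·0.8560² ≈ 725.4086, and so on.
Summing a geometric series: total = 990·[0.8560·(1 − 0.8560^4) / (1 − 0.8560)] ≈ 2725.3315 billion.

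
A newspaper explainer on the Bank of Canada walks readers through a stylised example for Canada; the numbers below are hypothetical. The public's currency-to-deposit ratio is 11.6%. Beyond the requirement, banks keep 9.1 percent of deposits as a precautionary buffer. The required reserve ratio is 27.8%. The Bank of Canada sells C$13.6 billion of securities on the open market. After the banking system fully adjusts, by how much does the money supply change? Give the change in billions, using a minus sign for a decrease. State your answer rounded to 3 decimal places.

The money multiplier is m = (1 + c) / (rr + e + c) = (1 + 0.116) / (0.278 + 0.091 + 0.116) ≈ 2.301031.
The sale removes 13.6 billion of base, so ΔM = m × ΔMB = 2.301031 × (−13.6) ≈ -31.294 billion.

-31.294 billion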